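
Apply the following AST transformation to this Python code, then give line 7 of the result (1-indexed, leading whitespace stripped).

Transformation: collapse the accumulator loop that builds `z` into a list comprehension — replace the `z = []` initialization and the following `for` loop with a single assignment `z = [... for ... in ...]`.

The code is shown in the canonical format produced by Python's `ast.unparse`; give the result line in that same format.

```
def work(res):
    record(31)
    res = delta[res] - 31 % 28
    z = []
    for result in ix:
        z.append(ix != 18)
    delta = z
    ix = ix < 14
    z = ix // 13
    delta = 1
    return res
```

Transformed code:
def work(res):
    record(31)
    res = delta[res] - 31 % 28
    z = [ix != 18 for result in ix]
    delta = z
    ix = ix < 14
    z = ix // 13
    delta = 1
    return res

z = ix // 13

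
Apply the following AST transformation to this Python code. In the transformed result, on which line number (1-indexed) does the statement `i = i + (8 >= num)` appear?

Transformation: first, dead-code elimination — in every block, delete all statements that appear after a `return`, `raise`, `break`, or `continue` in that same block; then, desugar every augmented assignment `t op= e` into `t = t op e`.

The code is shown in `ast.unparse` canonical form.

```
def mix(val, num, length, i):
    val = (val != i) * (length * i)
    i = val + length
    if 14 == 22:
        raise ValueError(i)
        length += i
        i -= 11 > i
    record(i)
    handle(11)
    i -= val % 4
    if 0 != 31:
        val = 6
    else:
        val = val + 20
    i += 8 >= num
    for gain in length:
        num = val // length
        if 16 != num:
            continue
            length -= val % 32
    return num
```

Transformed code:
def mix(val, num, length, i):
    val = (val != i) * (length * i)
    i = val + length
    if 14 == 22:
        raise ValueError(i)
    record(i)
    handle(11)
    i = i - val % 4
    if 0 != 31:
        val = 6
    else:
        val = val + 20
    i = i + (8 >= num)
    for gain in length:
        num = val // length
        if 16 != num:
            continue
    return num

13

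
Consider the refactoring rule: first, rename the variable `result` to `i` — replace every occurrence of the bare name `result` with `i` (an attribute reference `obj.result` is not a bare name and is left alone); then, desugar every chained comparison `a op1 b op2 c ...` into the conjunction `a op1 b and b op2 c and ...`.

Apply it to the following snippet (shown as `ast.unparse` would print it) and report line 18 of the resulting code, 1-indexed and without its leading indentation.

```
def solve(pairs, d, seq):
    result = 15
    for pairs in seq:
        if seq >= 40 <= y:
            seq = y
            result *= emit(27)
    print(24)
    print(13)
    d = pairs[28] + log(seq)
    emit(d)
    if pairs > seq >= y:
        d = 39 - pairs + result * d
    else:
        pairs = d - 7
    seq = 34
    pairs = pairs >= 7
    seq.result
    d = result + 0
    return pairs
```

Transformed code:
def solve(pairs, d, seq):
    i = 15
    for pairs in seq:
        if seq >= 40 and 40 <= y:
            seq = y
            i *= emit(27)
    print(24)
    print(13)
    d = pairs[28] + log(seq)
    emit(d)
    if pairs > seq and seq >= y:
        d = 39 - pairs + i * d
    else:
        pairs = d - 7
    seq = 34
    pairs = pairs >= 7
    seq.result
    d = i + 0
    return pairs

d = i + 0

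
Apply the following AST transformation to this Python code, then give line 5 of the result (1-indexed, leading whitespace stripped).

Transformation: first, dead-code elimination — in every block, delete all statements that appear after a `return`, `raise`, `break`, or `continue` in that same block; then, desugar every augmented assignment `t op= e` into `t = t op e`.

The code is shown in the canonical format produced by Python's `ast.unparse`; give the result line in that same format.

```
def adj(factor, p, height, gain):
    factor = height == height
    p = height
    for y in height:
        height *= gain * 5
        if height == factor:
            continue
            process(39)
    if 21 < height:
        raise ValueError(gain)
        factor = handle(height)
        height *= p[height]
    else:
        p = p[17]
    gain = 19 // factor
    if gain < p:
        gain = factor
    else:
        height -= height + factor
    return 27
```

Transformed code:
def adj(factor, p, height, gain):
    factor = height == height
    p = height
    for y in height:
        height = height * (gain * 5)
        if height == factor:
            continue
    if 21 < height:
        raise ValueError(gain)
    else:
        p = p[17]
    gain = 19 // factor
    if gain < p:
        gain = factor
    else:
        height = height - (height + factor)
    return 27

height = height * (gain * 5)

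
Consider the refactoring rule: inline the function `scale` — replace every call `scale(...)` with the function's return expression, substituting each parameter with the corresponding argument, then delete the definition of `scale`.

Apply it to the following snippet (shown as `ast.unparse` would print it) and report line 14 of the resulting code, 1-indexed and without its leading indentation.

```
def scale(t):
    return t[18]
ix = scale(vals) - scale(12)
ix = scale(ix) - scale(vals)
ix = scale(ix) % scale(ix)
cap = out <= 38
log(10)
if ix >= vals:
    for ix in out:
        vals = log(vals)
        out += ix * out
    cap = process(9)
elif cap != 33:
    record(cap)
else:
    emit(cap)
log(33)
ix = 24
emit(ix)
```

Transformed code:
ix = vals[18] - 12[18]
ix = ix[18] - vals[18]
ix = ix[18] % ix[18]
cap = out <= 38
log(10)
if ix >= vals:
    for ix in out:
        vals = log(vals)
        out += ix * out
    cap = process(9)
elif cap != 33:
    record(cap)
else:
    emit(cap)
log(33)
ix = 24
emit(ix)

emit(cap)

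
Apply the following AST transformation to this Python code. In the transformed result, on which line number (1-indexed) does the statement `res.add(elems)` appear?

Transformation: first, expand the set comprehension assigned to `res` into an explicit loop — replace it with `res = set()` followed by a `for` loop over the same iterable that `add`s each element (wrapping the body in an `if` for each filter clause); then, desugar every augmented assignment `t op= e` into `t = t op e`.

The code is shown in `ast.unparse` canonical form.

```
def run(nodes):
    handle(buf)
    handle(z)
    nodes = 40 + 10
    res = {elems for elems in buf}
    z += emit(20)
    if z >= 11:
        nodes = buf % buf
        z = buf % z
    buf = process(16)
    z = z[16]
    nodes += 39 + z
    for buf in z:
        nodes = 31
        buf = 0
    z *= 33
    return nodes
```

Transformed code:
def run(nodes):
    handle(buf)
    handle(z)
    nodes = 40 + 10
    res = set()
    for elems in buf:
        res.add(elems)
    z = z + emit(20)
    if z >= 11:
        nodes = buf % buf
        z = buf % z
    buf = process(16)
    z = z[16]
    nodes = nodes + (39 + z)
    for buf in z:
        nodes = 31
        buf = 0
    z = z * 33
    return nodes

7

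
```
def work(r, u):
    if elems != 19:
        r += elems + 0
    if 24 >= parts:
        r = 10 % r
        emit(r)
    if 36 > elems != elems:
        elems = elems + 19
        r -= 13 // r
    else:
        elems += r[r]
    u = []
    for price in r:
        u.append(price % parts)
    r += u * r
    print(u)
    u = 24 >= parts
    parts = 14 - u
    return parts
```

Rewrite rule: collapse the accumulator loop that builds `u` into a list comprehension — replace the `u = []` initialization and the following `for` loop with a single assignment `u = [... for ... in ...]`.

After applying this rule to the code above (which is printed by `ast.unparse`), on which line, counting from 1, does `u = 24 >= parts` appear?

Transformed code:
def work(r, u):
    if elems != 19:
        r += elems + 0
    if 24 >= parts:
        r = 10 % r
        emit(r)
    if 36 > elems != elems:
        elems = elems + 19
        r -= 13 // r
    else:
        elems += r[r]
    u = [price % parts for price in r]
    r += u * r
    print(u)
    u = 24 >= parts
    parts = 14 - u
    return parts

15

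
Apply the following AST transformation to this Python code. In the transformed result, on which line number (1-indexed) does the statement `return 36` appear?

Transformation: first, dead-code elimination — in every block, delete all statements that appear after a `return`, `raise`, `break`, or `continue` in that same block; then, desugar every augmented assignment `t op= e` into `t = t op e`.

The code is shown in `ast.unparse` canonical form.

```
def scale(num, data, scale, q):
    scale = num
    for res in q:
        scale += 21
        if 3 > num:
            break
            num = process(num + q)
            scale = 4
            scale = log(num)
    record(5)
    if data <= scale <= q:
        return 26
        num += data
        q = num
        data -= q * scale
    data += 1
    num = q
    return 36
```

Transformed code:
def scale(num, data, scale, q):
    scale = num
    for res in q:
        scale = scale + 21
        if 3 > num:
            break
    record(5)
    if data <= scale <= q:
        return 26
    data = data + 1
    num = q
    return 36

12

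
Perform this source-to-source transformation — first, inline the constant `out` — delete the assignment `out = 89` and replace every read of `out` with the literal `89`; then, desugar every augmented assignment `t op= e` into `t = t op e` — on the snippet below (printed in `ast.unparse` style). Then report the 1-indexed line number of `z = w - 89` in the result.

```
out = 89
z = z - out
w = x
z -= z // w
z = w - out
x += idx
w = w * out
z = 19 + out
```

4

Transformed code:
z = z - 89
w = x
z = z - z // w
z = w - 89
x = x + idx
w = w * 89
z = 19 + 89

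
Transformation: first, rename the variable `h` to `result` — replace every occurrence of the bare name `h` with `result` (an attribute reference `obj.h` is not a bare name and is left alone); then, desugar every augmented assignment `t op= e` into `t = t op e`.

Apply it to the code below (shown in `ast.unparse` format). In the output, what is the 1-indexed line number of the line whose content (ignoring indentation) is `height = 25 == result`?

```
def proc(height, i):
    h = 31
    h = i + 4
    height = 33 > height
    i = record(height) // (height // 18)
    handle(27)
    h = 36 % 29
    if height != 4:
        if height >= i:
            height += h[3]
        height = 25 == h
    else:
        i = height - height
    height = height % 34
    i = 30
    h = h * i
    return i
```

11

Transformed code:
def proc(height, i):
    result = 31
    result = i + 4
    height = 33 > height
    i = record(height) // (height // 18)
    handle(27)
    result = 36 % 29
    if height != 4:
        if height >= i:
            height = height + result[3]
        height = 25 == result
    else:
        i = height - height
    height = height % 34
    i = 30
    result = result * i
    return i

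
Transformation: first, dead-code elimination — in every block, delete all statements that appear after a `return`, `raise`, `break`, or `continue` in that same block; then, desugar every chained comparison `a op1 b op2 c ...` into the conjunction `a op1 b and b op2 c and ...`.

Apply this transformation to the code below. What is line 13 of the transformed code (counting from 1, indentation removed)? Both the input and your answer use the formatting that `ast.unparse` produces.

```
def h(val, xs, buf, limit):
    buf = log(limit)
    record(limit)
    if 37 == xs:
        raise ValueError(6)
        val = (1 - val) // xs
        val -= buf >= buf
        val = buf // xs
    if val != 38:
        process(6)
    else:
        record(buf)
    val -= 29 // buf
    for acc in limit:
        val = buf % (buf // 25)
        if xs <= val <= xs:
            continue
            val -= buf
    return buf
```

Transformed code:
def h(val, xs, buf, limit):
    buf = log(limit)
    record(limit)
    if 37 == xs:
        raise ValueError(6)
    if val != 38:
        process(6)
    else:
        record(buf)
    val -= 29 // buf
    for acc in limit:
        val = buf % (buf // 25)
        if xs <= val and val <= xs:
            continue
    return buf

if xs <= val and val <= xs:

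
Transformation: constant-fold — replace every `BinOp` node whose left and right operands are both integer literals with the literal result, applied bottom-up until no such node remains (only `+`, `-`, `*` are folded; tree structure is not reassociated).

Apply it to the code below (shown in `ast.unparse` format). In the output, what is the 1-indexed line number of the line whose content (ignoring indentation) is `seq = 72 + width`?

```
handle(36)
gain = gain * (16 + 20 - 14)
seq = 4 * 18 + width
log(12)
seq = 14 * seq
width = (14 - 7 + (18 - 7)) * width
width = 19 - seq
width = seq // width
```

3

Transformed code:
handle(36)
gain = gain * 22
seq = 72 + width
log(12)
seq = 14 * seq
width = 18 * width
width = 19 - seq
width = seq // width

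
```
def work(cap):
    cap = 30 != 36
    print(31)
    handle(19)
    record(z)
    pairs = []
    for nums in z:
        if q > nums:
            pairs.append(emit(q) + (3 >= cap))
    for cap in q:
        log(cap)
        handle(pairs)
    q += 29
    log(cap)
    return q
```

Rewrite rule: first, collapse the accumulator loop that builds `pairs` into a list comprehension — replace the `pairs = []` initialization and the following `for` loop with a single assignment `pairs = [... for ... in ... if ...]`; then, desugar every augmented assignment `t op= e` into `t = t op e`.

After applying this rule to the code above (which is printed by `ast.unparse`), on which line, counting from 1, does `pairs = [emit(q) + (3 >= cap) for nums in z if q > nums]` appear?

6

Transformed code:
def work(cap):
    cap = 30 != 36
    print(31)
    handle(19)
    record(z)
    pairs = [emit(q) + (3 >= cap) for nums in z if q > nums]
    for cap in q:
        log(cap)
        handle(pairs)
    q = q + 29
    log(cap)
    return q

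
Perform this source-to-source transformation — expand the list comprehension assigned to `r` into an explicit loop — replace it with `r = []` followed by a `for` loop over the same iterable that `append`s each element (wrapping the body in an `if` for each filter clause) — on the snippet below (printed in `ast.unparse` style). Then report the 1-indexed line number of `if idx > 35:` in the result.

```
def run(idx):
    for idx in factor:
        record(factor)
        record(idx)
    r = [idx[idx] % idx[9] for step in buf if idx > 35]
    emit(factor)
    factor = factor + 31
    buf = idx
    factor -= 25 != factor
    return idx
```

Transformed code:
def run(idx):
    for idx in factor:
        record(factor)
        record(idx)
    r = []
    for step in buf:
        if idx > 35:
            r.append(idx[idx] % idx[9])
    emit(factor)
    factor = factor + 31
    buf = idx
    factor -= 25 != factor
    return idx

7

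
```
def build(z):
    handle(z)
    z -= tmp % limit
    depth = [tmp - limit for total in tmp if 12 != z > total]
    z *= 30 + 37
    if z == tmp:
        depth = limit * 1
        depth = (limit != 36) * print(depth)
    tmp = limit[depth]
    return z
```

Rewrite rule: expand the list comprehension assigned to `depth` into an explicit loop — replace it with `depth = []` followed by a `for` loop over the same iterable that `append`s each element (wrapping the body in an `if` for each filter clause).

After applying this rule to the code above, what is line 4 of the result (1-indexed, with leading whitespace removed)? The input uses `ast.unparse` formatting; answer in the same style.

Transformed code:
def build(z):
    handle(z)
    z -= tmp % limit
    depth = []
    for total in tmp:
        if 12 != z > total:
            depth.append(tmp - limit)
    z *= 30 + 37
    if z == tmp:
        depth = limit * 1
        depth = (limit != 36) * print(depth)
    tmp = limit[depth]
    return z

depth = []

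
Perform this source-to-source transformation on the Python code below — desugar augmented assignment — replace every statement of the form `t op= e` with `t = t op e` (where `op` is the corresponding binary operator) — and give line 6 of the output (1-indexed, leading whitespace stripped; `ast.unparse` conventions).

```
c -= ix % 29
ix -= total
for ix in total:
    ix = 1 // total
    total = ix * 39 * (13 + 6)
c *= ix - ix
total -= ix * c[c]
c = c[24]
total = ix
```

c = c * (ix - ix)

Transformed code:
c = c - ix % 29
ix = ix - total
for ix in total:
    ix = 1 // total
    total = ix * 39 * (13 + 6)
c = c * (ix - ix)
total = total - ix * c[c]
c = c[24]
total = ix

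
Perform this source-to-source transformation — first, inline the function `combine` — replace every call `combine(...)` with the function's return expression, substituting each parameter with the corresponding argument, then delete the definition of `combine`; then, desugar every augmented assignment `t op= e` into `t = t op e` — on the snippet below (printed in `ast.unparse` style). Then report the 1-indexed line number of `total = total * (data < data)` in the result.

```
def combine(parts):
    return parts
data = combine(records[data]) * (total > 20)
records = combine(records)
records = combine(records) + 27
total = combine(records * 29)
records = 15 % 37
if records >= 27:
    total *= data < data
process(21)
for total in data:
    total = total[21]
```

Transformed code:
data = records[data] * (total > 20)
records = records
records = records + 27
total = records * 29
records = 15 % 37
if records >= 27:
    total = total * (data < data)
process(21)
for total in data:
    total = total[21]

7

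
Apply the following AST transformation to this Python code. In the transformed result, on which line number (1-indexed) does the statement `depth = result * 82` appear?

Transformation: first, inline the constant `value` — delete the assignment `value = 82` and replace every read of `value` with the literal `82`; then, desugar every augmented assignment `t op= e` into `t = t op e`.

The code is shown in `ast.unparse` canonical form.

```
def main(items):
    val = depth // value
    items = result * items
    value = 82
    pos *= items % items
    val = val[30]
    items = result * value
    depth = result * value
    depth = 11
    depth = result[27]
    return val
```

7

Transformed code:
def main(items):
    val = depth // 82
    items = result * items
    pos = pos * (items % items)
    val = val[30]
    items = result * 82
    depth = result * 82
    depth = 11
    depth = result[27]
    return val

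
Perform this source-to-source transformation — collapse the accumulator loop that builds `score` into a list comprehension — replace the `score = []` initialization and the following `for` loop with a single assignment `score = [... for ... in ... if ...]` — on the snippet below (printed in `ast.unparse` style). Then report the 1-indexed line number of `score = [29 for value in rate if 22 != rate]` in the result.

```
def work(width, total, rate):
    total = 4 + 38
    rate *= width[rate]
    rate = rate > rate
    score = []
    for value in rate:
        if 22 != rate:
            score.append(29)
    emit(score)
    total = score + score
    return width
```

Transformed code:
def work(width, total, rate):
    total = 4 + 38
    rate *= width[rate]
    rate = rate > rate
    score = [29 for value in rate if 22 != rate]
    emit(score)
    total = score + score
    return width

5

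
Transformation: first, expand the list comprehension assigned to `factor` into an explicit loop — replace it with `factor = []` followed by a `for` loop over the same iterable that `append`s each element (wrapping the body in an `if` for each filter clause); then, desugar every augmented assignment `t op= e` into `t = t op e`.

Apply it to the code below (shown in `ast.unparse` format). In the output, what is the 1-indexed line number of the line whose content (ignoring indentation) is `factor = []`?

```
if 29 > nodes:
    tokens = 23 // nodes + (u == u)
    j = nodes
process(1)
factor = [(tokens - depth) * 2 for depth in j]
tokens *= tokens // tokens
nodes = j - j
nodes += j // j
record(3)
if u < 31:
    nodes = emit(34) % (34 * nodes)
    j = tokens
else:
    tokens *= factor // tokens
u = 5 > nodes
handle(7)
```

5

Transformed code:
if 29 > nodes:
    tokens = 23 // nodes + (u == u)
    j = nodes
process(1)
factor = []
for depth in j:
    factor.append((tokens - depth) * 2)
tokens = tokens * (tokens // tokens)
nodes = j - j
nodes = nodes + j // j
record(3)
if u < 31:
    nodes = emit(34) % (34 * nodes)
    j = tokens
else:
    tokens = tokens * (factor // tokens)
u = 5 > nodes
handle(7)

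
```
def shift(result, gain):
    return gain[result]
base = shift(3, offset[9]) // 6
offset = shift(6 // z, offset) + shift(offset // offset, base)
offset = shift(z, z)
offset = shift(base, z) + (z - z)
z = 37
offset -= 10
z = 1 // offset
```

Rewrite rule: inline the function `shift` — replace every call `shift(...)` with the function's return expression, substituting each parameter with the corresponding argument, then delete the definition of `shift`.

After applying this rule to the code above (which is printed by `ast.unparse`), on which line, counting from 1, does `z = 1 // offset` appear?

7

Transformed code:
base = offset[9][3] // 6
offset = offset[6 // z] + base[offset // offset]
offset = z[z]
offset = z[base] + (z - z)
z = 37
offset -= 10
z = 1 // offset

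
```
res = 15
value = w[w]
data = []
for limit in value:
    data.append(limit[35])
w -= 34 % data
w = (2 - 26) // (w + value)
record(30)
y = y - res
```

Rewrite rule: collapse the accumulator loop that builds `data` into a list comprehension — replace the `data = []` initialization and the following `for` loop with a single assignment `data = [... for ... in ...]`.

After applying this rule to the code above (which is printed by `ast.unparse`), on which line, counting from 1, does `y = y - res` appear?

Transformed code:
res = 15
value = w[w]
data = [limit[35] for limit in value]
w -= 34 % data
w = (2 - 26) // (w + value)
record(30)
y = y - res

7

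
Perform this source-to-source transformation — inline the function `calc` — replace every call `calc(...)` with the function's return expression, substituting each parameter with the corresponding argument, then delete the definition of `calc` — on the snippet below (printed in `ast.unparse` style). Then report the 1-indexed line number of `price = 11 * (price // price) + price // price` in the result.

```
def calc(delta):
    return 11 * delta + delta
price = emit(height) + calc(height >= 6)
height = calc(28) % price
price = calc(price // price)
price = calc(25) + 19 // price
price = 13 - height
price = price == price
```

Transformed code:
price = emit(height) + (11 * (height >= 6) + (height >= 6))
height = (11 * 28 + 28) % price
price = 11 * (price // price) + price // price
price = 11 * 25 + 25 + 19 // price
price = 13 - height
price = price == price

3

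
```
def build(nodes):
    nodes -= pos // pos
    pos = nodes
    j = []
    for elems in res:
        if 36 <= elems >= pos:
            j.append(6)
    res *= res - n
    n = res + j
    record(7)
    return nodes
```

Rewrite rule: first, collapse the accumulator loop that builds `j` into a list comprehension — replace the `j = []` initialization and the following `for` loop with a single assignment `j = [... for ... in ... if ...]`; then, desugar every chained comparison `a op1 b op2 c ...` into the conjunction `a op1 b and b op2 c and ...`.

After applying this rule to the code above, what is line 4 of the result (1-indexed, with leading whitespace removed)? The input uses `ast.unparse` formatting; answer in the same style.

j = [6 for elems in res if 36 <= elems and elems >= pos]

Transformed code:
def build(nodes):
    nodes -= pos // pos
    pos = nodes
    j = [6 for elems in res if 36 <= elems and elems >= pos]
    res *= res - n
    n = res + j
    record(7)
    return nodes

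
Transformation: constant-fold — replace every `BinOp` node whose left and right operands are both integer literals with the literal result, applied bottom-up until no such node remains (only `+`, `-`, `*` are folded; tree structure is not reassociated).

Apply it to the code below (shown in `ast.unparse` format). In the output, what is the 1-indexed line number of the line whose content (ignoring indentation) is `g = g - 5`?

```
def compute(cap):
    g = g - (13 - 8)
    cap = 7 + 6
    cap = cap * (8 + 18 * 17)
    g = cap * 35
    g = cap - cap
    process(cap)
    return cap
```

Transformed code:
def compute(cap):
    g = g - 5
    cap = 13
    cap = cap * 314
    g = cap * 35
    g = cap - cap
    process(cap)
    return cap

2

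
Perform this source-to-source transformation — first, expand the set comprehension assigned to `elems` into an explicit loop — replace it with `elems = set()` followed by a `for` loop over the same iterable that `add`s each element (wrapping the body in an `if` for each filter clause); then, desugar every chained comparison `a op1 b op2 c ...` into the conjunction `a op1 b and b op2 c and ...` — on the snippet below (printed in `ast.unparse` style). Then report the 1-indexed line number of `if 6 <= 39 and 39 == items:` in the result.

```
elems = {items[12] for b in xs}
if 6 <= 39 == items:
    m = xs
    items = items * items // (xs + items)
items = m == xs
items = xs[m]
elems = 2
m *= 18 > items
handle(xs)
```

4

Transformed code:
elems = set()
for b in xs:
    elems.add(items[12])
if 6 <= 39 and 39 == items:
    m = xs
    items = items * items // (xs + items)
items = m == xs
items = xs[m]
elems = 2
m *= 18 > items
handle(xs)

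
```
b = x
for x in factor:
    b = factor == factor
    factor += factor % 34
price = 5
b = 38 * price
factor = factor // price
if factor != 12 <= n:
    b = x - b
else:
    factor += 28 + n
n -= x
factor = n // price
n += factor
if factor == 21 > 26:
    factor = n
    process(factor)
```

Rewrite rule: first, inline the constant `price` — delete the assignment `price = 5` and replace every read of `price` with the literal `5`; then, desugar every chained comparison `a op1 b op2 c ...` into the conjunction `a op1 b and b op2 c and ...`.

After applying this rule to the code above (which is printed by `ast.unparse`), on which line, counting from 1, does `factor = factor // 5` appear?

6

Transformed code:
b = x
for x in factor:
    b = factor == factor
    factor += factor % 34
b = 38 * 5
factor = factor // 5
if factor != 12 and 12 <= n:
    b = x - b
else:
    factor += 28 + n
n -= x
factor = n // 5
n += factor
if factor == 21 and 21 > 26:
    factor = n
    process(factor)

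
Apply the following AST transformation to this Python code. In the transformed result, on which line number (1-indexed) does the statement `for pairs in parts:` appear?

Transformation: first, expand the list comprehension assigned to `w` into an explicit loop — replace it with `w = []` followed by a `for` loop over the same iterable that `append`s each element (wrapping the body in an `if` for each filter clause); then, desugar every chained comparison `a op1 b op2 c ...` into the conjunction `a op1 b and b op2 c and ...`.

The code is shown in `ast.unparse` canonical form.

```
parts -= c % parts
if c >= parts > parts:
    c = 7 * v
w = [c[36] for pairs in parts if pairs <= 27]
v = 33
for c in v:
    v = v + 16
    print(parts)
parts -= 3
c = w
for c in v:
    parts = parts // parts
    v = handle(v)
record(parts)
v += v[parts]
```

Transformed code:
parts -= c % parts
if c >= parts and parts > parts:
    c = 7 * v
w = []
for pairs in parts:
    if pairs <= 27:
        w.append(c[36])
v = 33
for c in v:
    v = v + 16
    print(parts)
parts -= 3
c = w
for c in v:
    parts = parts // parts
    v = handle(v)
record(parts)
v += v[parts]

5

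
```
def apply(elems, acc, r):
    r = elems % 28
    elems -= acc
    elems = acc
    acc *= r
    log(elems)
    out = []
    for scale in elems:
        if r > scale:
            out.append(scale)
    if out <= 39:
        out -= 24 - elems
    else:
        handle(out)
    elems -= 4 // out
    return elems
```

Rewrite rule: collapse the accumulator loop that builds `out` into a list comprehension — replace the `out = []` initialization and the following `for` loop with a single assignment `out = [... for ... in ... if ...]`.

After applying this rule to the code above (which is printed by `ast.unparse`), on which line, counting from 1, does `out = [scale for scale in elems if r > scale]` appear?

Transformed code:
def apply(elems, acc, r):
    r = elems % 28
    elems -= acc
    elems = acc
    acc *= r
    log(elems)
    out = [scale for scale in elems if r > scale]
    if out <= 39:
        out -= 24 - elems
    else:
        handle(out)
    elems -= 4 // out
    return elems

7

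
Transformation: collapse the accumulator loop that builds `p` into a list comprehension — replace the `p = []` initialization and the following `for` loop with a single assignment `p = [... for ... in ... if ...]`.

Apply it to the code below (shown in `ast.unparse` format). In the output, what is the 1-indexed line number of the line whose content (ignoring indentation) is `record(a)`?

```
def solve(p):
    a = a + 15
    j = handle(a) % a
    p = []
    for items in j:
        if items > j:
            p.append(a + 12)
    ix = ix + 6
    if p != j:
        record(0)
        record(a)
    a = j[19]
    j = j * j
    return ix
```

Transformed code:
def solve(p):
    a = a + 15
    j = handle(a) % a
    p = [a + 12 for items in j if items > j]
    ix = ix + 6
    if p != j:
        record(0)
        record(a)
    a = j[19]
    j = j * j
    return ix

8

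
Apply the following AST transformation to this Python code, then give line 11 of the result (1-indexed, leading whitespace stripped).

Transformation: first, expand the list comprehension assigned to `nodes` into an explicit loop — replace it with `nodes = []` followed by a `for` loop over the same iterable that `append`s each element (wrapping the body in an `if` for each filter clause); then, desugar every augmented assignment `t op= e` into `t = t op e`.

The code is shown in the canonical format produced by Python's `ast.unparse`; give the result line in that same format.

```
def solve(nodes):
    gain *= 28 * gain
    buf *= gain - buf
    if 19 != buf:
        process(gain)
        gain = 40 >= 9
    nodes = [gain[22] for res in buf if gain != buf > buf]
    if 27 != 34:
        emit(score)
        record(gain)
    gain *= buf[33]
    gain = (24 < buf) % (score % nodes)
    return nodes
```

Transformed code:
def solve(nodes):
    gain = gain * (28 * gain)
    buf = buf * (gain - buf)
    if 19 != buf:
        process(gain)
        gain = 40 >= 9
    nodes = []
    for res in buf:
        if gain != buf > buf:
            nodes.append(gain[22])
    if 27 != 34:
        emit(score)
        record(gain)
    gain = gain * buf[33]
    gain = (24 < buf) % (score % nodes)
    return nodes

if 27 != 34:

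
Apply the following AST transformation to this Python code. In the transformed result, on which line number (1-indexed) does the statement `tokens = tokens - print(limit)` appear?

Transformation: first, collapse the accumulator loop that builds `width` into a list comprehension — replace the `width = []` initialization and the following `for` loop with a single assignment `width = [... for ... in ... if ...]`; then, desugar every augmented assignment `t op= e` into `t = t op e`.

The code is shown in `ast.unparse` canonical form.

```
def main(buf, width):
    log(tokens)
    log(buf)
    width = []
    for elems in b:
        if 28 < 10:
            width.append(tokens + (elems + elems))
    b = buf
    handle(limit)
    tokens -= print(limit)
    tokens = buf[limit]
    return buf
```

7

Transformed code:
def main(buf, width):
    log(tokens)
    log(buf)
    width = [tokens + (elems + elems) for elems in b if 28 < 10]
    b = buf
    handle(limit)
    tokens = tokens - print(limit)
    tokens = buf[limit]
    return buf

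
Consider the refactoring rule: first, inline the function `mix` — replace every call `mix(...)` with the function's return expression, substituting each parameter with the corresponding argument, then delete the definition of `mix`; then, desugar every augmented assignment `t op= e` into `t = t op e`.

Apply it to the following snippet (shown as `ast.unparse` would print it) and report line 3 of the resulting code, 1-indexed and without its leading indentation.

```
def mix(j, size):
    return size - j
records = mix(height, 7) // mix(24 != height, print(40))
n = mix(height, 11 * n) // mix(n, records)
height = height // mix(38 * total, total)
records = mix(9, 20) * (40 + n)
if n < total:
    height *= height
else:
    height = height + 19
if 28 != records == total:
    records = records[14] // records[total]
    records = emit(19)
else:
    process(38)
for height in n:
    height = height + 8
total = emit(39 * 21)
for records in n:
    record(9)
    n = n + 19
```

Transformed code:
records = (7 - height) // (print(40) - (24 != height))
n = (11 * n - height) // (records - n)
height = height // (total - 38 * total)
records = (20 - 9) * (40 + n)
if n < total:
    height = height * height
else:
    height = height + 19
if 28 != records == total:
    records = records[14] // records[total]
    records = emit(19)
else:
    process(38)
for height in n:
    height = height + 8
total = emit(39 * 21)
for records in n:
    record(9)
    n = n + 19

height = height // (total - 38 * total)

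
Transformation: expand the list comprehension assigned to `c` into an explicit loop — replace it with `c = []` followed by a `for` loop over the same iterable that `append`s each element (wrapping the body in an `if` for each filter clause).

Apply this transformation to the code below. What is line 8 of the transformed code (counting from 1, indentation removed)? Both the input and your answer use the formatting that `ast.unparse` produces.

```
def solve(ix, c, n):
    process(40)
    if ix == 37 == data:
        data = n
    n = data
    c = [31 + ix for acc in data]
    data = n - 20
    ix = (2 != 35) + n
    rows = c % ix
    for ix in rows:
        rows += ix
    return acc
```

c.append(31 + ix)

Transformed code:
def solve(ix, c, n):
    process(40)
    if ix == 37 == data:
        data = n
    n = data
    c = []
    for acc in data:
        c.append(31 + ix)
    data = n - 20
    ix = (2 != 35) + n
    rows = c % ix
    for ix in rows:
        rows += ix
    return acc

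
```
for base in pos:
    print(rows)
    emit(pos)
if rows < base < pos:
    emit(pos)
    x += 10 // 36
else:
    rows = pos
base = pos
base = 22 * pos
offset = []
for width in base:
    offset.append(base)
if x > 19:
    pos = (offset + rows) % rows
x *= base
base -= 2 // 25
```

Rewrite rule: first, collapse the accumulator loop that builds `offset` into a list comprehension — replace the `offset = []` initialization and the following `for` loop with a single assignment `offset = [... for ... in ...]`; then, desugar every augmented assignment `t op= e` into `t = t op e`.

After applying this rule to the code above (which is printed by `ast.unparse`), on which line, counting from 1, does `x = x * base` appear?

Transformed code:
for base in pos:
    print(rows)
    emit(pos)
if rows < base < pos:
    emit(pos)
    x = x + 10 // 36
else:
    rows = pos
base = pos
base = 22 * pos
offset = [base for width in base]
if x > 19:
    pos = (offset + rows) % rows
x = x * base
base = base - 2 // 25

14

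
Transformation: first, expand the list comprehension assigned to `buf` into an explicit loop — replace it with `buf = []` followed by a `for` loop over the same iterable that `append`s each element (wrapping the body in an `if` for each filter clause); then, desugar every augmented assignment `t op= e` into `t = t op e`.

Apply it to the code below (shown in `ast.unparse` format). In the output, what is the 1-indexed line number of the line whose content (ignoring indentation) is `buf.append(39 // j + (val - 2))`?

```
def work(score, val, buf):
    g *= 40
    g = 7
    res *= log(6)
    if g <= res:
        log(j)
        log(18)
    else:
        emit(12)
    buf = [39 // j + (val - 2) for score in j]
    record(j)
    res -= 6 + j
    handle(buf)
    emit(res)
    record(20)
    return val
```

Transformed code:
def work(score, val, buf):
    g = g * 40
    g = 7
    res = res * log(6)
    if g <= res:
        log(j)
        log(18)
    else:
        emit(12)
    buf = []
    for score in j:
        buf.append(39 // j + (val - 2))
    record(j)
    res = res - (6 + j)
    handle(buf)
    emit(res)
    record(20)
    return val

12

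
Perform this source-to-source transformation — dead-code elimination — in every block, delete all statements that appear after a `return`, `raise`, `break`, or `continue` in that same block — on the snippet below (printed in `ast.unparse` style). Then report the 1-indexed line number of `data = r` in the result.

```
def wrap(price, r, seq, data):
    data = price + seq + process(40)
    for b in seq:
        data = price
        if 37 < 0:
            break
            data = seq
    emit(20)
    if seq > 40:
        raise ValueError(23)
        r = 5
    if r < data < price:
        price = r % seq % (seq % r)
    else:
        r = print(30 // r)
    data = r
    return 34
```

Transformed code:
def wrap(price, r, seq, data):
    data = price + seq + process(40)
    for b in seq:
        data = price
        if 37 < 0:
            break
    emit(20)
    if seq > 40:
        raise ValueError(23)
    if r < data < price:
        price = r % seq % (seq % r)
    else:
        r = print(30 // r)
    data = r
    return 34

14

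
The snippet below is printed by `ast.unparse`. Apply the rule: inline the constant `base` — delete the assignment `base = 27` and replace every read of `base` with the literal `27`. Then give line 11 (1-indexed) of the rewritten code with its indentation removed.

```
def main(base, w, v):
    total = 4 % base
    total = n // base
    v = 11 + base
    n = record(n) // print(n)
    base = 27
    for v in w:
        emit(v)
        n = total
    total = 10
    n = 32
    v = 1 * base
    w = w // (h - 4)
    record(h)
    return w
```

v = 1 * 27

Transformed code:
def main(base, w, v):
    total = 4 % 27
    total = n // 27
    v = 11 + 27
    n = record(n) // print(n)
    for v in w:
        emit(v)
        n = total
    total = 10
    n = 32
    v = 1 * 27
    w = w // (h - 4)
    record(h)
    return w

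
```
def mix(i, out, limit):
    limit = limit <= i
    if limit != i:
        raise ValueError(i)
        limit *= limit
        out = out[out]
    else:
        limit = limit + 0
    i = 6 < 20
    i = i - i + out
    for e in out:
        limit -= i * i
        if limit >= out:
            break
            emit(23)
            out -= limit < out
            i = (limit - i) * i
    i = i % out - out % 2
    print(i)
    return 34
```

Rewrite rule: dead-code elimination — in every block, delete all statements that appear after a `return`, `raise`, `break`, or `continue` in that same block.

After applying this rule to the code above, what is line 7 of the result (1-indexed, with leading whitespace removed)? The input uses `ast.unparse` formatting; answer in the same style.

Transformed code:
def mix(i, out, limit):
    limit = limit <= i
    if limit != i:
        raise ValueError(i)
    else:
        limit = limit + 0
    i = 6 < 20
    i = i - i + out
    for e in out:
        limit -= i * i
        if limit >= out:
            break
    i = i % out - out % 2
    print(i)
    return 34

i = 6 < 20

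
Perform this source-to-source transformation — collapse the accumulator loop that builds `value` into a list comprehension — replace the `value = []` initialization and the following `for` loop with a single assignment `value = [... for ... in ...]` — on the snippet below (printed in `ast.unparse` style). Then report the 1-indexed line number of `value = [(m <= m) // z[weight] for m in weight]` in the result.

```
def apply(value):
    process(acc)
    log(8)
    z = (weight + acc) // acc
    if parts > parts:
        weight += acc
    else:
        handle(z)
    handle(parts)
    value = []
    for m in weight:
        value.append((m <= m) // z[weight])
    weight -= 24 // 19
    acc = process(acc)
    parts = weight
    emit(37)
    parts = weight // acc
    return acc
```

Transformed code:
def apply(value):
    process(acc)
    log(8)
    z = (weight + acc) // acc
    if parts > parts:
        weight += acc
    else:
        handle(z)
    handle(parts)
    value = [(m <= m) // z[weight] for m in weight]
    weight -= 24 // 19
    acc = process(acc)
    parts = weight
    emit(37)
    parts = weight // acc
    return acc

10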